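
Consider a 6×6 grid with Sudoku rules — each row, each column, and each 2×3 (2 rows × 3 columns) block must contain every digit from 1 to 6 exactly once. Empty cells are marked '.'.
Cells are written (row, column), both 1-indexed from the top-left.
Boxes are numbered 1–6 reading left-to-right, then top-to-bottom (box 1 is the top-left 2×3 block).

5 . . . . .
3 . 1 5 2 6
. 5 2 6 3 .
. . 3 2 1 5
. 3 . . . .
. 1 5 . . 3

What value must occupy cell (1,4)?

Cell (1,4) itself could take any of {1, 3, 4} by direct elimination.
Consider where 3 can go in row 1.
(1,2) is out (column 2 already has a 3).
(1,3) is out (column 3 already has a 3).
(1,5) is out (column 5 already has a 3).
(1,6) is out (column 6 already has a 3).
So the only cell in row 1 that can hold 3 is (1,4).
Therefore (1,4) = 3.

3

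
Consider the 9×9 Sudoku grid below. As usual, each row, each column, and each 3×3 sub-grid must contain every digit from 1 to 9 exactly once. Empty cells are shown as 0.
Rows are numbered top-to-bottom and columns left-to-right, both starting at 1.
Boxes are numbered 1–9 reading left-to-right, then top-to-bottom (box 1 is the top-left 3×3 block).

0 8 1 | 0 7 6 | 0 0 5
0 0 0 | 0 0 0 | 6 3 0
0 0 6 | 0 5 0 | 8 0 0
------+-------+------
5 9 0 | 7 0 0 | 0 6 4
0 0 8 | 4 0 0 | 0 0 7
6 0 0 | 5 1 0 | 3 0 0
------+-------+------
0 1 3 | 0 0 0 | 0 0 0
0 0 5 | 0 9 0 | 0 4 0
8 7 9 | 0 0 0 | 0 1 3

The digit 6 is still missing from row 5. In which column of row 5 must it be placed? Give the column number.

5

Consider where 6 can go in row 5.
R5C1 is out (column 1 already has a 6).
R5C2 is out (box 4 already has a 6).
R5C6 is out (column 6 already has a 6).
R5C7 is out (column 7 already has a 6).
R5C8 is out (column 8 already has a 6).
So the only cell in row 5 that can hold 6 is R5C5.
That is column 5.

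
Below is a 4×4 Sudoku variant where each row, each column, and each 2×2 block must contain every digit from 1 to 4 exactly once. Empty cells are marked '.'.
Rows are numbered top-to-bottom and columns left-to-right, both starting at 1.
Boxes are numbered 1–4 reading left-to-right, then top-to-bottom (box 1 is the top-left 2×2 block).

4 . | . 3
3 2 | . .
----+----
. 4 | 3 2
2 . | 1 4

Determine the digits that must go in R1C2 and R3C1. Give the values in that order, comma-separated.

For R1C2:
  Row 1 already contains {3, 4}.
  Column 2 already contains {2, 4}.
  Its 2×2 block (box 1) already contains {2, 3, 4}.
  The only value from 1–4 not eliminated is 1, so R1C2 = 1.
For R3C1:
  Row 3 already contains {2, 3, 4}.
  Column 1 already contains {2, 3, 4}.
  Its 2×2 block (box 3) already contains {2, 4}.
  The only value from 1–4 not eliminated is 1, so R3C1 = 1.

1,1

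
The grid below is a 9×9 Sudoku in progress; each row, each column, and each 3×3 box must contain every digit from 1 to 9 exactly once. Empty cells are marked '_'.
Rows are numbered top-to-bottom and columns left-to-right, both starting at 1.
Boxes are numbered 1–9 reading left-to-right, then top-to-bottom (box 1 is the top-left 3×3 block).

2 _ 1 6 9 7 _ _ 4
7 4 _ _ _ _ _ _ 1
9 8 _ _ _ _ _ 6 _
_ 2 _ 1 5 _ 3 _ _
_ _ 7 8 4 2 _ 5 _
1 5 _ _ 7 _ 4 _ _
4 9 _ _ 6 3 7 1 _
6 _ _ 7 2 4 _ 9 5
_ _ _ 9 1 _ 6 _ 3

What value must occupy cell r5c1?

Row 5 already contains {2, 4, 5, 7, 8}.
Column 1 already contains {1, 2, 4, 6, 7, 9}.
Its 3×3 block (box 4) already contains {1, 2, 5, 7}.
The only value from 1–9 not eliminated is 3, so r5c1 = 3.

3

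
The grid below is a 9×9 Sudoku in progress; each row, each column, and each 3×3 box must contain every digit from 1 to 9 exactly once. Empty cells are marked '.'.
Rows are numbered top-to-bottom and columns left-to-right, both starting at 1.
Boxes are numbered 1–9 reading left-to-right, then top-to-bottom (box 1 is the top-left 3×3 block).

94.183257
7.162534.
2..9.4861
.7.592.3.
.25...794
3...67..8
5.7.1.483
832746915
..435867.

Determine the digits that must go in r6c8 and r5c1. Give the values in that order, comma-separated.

2,6

For r6c8:
  Row 6 already contains {3, 6, 7, 8}.
  Column 8 already contains {1, 3, 4, 5, 6, 7, 8, 9}.
  Its 3×3 block (box 6) already contains {3, 4, 7, 8, 9}.
  The only value from 1–9 not eliminated is 2, so r6c8 = 2.
For r5c1:
  Consider where 6 can go in row 5.
  r5c4 is out (column 4 already has a 6).
  r5c5 is out (column 5 already has a 6).
  r5c6 is out (column 6 already has a 6).
  So the only cell in row 5 that can hold 6 is r5c1.
  So r5c1 = 6.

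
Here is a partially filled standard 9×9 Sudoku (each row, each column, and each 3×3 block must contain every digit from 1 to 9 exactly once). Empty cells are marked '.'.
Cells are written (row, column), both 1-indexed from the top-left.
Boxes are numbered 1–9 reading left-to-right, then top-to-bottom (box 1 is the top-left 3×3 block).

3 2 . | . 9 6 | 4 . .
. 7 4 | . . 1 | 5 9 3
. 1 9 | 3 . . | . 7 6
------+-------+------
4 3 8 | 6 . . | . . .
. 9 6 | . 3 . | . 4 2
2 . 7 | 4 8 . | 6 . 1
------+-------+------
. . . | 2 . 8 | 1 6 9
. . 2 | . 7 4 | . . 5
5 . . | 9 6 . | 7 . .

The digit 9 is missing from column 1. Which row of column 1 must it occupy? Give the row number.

Consider where 9 can go in column 1.
(2,1) is out (row 2 already has a 9).
(3,1) is out (row 3 already has a 9).
(5,1) is out (row 5 already has a 9).
(7,1) is out (row 7 already has a 9).
So the only cell in column 1 that can hold 9 is (8,1).
That is row 8.

8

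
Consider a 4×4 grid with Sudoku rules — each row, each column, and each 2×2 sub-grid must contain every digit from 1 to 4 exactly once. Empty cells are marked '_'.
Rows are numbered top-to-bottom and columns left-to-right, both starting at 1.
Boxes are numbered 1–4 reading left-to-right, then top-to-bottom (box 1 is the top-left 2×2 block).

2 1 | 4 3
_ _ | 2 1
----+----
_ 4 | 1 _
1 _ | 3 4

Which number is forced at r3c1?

Row 3 already contains {1, 4}.
Column 1 already contains {1, 2}.
Its 2×2 block (box 3) already contains {1, 4}.
The only value from 1–4 not eliminated is 3, so r3c1 = 3.

3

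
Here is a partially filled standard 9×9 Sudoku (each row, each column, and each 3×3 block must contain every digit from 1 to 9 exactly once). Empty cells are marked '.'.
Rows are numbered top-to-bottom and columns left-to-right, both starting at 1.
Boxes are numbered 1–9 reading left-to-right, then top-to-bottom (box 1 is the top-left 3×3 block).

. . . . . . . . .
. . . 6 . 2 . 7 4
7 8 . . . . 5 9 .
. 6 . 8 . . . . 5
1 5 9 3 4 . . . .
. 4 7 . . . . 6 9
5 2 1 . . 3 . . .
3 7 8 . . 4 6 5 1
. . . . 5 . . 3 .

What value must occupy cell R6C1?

Cell R6C1 itself could take any of {2, 8} by direct elimination.
Consider where 8 can go in box 4.
R4C1 is out (row 4 already has a 8).
R4C3 is out (row 4 already has a 8).
So the only cell in box 4 that can hold 8 is R6C1.
Therefore R6C1 = 8.

8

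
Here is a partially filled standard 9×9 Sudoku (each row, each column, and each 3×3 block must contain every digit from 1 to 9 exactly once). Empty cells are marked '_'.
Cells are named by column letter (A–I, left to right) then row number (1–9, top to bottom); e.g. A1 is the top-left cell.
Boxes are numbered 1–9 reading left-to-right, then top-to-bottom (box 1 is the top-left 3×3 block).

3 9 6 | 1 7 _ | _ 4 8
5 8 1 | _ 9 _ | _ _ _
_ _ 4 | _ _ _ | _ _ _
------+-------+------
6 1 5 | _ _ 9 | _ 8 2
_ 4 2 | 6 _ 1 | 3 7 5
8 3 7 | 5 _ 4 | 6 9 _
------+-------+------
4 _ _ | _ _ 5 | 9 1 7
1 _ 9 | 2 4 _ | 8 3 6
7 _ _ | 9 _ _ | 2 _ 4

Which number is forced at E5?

8

Row 5 already contains {1, 2, 3, 4, 5, 6, 7}.
Column E already contains {4, 7, 9}.
Its 3×3 block (box 5) already contains {1, 4, 5, 6, 9}.
The only value from 1–9 not eliminated is 8, so E5 = 8.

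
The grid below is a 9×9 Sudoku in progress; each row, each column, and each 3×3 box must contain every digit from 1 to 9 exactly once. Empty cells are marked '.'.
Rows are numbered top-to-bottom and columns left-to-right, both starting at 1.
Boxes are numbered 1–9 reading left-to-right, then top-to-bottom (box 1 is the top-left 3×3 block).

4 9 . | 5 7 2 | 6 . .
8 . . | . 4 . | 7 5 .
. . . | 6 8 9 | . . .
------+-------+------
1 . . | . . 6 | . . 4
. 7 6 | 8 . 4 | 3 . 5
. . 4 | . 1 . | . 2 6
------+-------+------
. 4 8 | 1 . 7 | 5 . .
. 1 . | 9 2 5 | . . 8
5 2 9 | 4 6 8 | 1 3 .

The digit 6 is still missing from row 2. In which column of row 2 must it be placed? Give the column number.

Consider where 6 can go in row 2.
R2C3 is out (column 3 already has a 6).
R2C4 is out (column 4 already has a 6).
R2C6 is out (column 6 already has a 6).
R2C9 is out (column 9 already has a 6).
So the only cell in row 2 that can hold 6 is R2C2.
That is column 2.

2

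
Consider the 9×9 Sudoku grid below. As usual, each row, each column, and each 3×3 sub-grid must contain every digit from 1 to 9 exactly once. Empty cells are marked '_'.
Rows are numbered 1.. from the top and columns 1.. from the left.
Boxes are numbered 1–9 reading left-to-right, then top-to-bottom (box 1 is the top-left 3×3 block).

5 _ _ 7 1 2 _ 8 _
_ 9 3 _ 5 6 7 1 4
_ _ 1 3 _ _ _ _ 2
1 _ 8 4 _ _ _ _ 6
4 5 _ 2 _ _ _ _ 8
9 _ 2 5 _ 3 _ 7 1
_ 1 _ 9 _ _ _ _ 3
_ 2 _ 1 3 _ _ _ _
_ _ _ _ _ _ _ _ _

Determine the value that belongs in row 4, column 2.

3

Cell row 4, column 2 itself could take any of {3, 7} by direct elimination.
Consider where 3 can go in box 4.
row 5, column 3 is out (column 3 already has a 3).
row 6, column 2 is out (row 6 already has a 3).
So the only cell in box 4 that can hold 3 is row 4, column 2.
Therefore row 4, column 2 = 3.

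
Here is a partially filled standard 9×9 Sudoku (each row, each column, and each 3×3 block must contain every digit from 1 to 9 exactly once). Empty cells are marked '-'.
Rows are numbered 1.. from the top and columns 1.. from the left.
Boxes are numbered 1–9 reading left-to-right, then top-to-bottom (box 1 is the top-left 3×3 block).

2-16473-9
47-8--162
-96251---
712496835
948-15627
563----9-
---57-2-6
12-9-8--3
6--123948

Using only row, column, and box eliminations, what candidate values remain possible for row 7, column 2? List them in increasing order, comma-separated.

3,8

Row 7 already contains {2, 5, 6, 7}.
Column 2 already contains {1, 2, 4, 6, 7, 9}.
Its 3×3 block (box 7) already contains {1, 2, 6}.
Removing those from 1–9 leaves {3, 8} as the candidates for row 7, column 2.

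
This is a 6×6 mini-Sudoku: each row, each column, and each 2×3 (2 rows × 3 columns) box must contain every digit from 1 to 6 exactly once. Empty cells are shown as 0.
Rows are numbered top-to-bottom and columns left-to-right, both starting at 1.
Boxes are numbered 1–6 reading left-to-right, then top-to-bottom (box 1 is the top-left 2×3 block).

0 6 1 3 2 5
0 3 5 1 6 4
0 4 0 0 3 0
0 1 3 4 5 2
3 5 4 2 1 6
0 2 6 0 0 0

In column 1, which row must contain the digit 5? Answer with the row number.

Consider where 5 can go in column 1.
R1C1 is out (row 1 already has a 5).
R2C1 is out (row 2 already has a 5).
R4C1 is out (row 4 already has a 5).
R6C1 is out (box 5 already has a 5).
So the only cell in column 1 that can hold 5 is R3C1.
That is row 3.

3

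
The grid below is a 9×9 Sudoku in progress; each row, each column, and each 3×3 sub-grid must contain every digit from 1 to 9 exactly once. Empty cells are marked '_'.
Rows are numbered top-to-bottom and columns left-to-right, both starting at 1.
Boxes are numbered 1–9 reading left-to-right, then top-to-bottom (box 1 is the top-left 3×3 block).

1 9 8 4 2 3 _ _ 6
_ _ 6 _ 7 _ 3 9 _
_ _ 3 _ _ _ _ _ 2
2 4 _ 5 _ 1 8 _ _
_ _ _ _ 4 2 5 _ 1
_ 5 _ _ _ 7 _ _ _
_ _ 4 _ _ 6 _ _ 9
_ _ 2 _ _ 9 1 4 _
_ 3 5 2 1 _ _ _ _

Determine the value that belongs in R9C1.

9

Cell R9C1 itself could take any of {6, 7, 8, 9} by direct elimination.
Consider where 9 can go in box 7.
R7C1 is out (row 7 already has a 9).
R7C2 is out (row 7 already has a 9).
R8C1 is out (row 8 already has a 9).
R8C2 is out (row 8 already has a 9).
So the only cell in box 7 that can hold 9 is R9C1.
Therefore R9C1 = 9.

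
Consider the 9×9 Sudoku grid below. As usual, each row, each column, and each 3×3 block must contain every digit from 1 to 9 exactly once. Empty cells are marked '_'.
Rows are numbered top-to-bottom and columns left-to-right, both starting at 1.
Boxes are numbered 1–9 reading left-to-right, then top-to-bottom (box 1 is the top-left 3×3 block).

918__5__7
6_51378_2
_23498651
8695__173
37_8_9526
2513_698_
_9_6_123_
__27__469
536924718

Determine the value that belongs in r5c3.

4

Row 5 already contains {2, 3, 5, 6, 7, 8, 9}.
Column 3 already contains {1, 2, 3, 5, 6, 8, 9}.
Its 3×3 block (box 4) already contains {1, 2, 3, 5, 6, 7, 8, 9}.
The only value from 1–9 not eliminated is 4, so r5c3 = 4.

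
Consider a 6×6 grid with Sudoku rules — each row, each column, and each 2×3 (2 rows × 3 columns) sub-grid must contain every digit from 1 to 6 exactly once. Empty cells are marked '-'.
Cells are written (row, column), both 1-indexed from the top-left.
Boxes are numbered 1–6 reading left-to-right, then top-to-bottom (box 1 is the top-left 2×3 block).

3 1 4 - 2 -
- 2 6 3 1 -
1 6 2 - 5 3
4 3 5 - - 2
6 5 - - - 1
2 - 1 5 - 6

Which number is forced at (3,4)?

Row 3 already contains {1, 2, 3, 5, 6}.
Column 4 already contains {3, 5}.
Its 2×3 block (box 4) already contains {2, 3, 5}.
The only value from 1–6 not eliminated is 4, so (3,4) = 4.

4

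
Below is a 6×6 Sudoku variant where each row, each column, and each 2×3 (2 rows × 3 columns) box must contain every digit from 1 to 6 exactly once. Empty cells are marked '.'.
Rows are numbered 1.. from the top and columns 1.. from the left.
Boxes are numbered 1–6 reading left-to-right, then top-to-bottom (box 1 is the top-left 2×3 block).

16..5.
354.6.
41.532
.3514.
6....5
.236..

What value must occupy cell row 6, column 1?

5

Row 6 already contains {2, 3, 6}.
Column 1 already contains {1, 3, 4, 6}.
Its 2×3 block (box 5) already contains {2, 3, 6}.
The only value from 1–6 not eliminated is 5, so row 6, column 1 = 5.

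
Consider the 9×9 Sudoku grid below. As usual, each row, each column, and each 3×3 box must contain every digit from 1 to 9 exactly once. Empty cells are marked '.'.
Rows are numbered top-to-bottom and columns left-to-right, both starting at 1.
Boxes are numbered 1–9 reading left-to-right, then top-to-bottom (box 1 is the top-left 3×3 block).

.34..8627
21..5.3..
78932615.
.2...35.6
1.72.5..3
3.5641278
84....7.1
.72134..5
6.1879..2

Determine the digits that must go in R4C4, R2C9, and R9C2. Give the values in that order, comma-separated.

For R4C4:
  Consider where 7 can go in row 4.
  R4C1 is out (column 1 already has a 7).
  R4C3 is out (column 3 already has a 7).
  R4C5 is out (column 5 already has a 7).
  R4C8 is out (column 8 already has a 7).
  So the only cell in row 4 that can hold 7 is R4C4.
  So R4C4 = 7.
For R2C9:
  Consider where 9 can go in column 9.
  R3C9 is out (row 3 already has a 9).
  So the only cell in column 9 that can hold 9 is R2C9.
  So R2C9 = 9.
For R9C2:
  Row 9 already contains {1, 2, 6, 7, 8, 9}.
  Column 2 already contains {1, 2, 3, 4, 7, 8}.
  Its 3×3 block (box 7) already contains {1, 2, 4, 6, 7, 8}.
  The only value from 1–9 not eliminated is 5, so R9C2 = 5.

7,9,5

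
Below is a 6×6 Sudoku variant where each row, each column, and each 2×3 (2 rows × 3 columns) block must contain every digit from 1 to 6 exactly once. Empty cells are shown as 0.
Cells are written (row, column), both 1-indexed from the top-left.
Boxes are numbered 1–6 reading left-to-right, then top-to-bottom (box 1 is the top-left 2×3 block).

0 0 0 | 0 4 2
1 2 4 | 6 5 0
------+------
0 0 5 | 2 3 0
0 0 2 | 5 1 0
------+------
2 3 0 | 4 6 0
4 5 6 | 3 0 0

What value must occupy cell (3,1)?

6

Row 3 already contains {2, 3, 5}.
Column 1 already contains {1, 2, 4}.
Its 2×3 block (box 3) already contains {2, 5}.
The only value from 1–6 not eliminated is 6, so (3,1) = 6.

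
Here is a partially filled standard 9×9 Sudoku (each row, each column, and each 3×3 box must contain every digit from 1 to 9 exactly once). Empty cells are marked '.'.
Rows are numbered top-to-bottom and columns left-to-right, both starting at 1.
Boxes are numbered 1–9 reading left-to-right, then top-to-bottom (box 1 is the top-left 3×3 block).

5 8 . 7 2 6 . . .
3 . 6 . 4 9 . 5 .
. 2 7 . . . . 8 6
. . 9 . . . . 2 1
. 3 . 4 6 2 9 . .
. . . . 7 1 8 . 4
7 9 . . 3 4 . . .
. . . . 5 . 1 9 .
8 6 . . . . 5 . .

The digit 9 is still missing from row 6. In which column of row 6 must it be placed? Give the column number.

Consider where 9 can go in row 6.
r6c1 is out (box 4 already has a 9).
r6c2 is out (column 2 already has a 9).
r6c3 is out (column 3 already has a 9).
r6c8 is out (column 8 already has a 9).
So the only cell in row 6 that can hold 9 is r6c4.
That is column 4.

4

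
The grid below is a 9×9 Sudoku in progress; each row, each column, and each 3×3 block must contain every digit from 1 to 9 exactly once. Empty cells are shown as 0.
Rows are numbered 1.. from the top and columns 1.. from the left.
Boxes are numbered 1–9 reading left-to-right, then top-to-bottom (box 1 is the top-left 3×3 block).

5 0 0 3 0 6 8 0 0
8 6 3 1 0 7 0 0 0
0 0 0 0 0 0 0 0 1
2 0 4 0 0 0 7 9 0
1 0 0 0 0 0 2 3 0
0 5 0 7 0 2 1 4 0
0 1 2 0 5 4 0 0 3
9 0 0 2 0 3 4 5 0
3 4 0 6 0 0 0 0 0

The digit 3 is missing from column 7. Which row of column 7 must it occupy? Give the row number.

3

Consider where 3 can go in column 7.
row 2, column 7 is out (row 2 already has a 3).
row 7, column 7 is out (row 7 already has a 3).
row 9, column 7 is out (row 9 already has a 3).
So the only cell in column 7 that can hold 3 is row 3, column 7.
That is row 3.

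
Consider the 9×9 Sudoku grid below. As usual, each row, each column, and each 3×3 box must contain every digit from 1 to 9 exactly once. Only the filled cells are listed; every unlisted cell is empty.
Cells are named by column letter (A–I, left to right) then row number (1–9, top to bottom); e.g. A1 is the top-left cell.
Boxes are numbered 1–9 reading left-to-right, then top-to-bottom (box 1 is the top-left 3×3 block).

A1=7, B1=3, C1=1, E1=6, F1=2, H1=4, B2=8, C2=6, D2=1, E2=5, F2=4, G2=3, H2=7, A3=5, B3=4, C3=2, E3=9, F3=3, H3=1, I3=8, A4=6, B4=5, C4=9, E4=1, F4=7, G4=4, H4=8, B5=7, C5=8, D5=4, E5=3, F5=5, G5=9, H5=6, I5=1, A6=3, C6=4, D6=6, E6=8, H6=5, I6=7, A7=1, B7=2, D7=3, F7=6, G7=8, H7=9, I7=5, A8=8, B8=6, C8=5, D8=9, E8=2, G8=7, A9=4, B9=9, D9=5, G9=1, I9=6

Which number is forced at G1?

5

Row 1 already contains {1, 2, 3, 4, 6, 7}.
Column G already contains {1, 3, 4, 7, 8, 9}.
Its 3×3 block (box 3) already contains {1, 3, 4, 7, 8}.
The only value from 1–9 not eliminated is 5, so G1 = 5.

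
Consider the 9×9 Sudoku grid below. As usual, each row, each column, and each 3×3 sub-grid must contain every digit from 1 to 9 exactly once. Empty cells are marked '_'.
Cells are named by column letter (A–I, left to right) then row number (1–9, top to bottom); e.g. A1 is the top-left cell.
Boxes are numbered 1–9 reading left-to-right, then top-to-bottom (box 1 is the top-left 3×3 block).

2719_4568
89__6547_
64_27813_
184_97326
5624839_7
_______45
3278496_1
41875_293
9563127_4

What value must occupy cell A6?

Row 6 already contains {4, 5}.
Column A already contains {1, 2, 3, 4, 5, 6, 8, 9}.
Its 3×3 block (box 4) already contains {1, 2, 4, 5, 6, 8}.
The only value from 1–9 not eliminated is 7, so A6 = 7.

7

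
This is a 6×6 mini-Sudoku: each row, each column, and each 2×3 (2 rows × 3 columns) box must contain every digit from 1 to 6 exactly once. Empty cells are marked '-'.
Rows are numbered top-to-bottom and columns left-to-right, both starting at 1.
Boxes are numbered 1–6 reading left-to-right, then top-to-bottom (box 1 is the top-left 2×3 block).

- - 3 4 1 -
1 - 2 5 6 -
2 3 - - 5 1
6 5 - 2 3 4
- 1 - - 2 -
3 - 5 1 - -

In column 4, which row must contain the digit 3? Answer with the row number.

5

Consider where 3 can go in column 4.
r3c4 is out (row 3 already has a 3).
So the only cell in column 4 that can hold 3 is r5c4.
That is row 5.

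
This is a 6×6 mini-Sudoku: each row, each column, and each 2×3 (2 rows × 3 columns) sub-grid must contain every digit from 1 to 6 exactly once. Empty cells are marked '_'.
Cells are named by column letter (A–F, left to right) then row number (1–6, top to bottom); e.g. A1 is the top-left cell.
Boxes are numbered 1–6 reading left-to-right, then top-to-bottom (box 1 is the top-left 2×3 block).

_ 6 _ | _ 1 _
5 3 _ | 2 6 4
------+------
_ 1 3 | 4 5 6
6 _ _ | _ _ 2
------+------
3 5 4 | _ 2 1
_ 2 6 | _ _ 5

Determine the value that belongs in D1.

5

Cell D1 itself could take any of {3, 5} by direct elimination.
Consider where 5 can go in box 2.
F1 is out (column F already has a 5).
So the only cell in box 2 that can hold 5 is D1.
Therefore D1 = 5.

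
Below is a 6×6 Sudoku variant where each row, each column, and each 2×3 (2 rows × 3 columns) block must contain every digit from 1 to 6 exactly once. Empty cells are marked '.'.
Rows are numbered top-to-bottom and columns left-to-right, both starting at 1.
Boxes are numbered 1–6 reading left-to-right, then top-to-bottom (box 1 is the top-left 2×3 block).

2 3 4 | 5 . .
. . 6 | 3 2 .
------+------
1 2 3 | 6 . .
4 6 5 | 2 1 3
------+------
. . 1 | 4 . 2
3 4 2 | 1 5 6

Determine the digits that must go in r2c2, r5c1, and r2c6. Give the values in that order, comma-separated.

For r2c2:
  Consider where 1 can go in box 1.
  r2c1 is out (column 1 already has a 1).
  So the only cell in box 1 that can hold 1 is r2c2.
  So r2c2 = 1.
For r5c1:
  Consider where 6 can go in box 5.
  r5c2 is out (column 2 already has a 6).
  So the only cell in box 5 that can hold 6 is r5c1.
  So r5c1 = 6.
For r2c6:
  Consider where 4 can go in row 2.
  r2c1 is out (column 1 already has a 4).
  r2c2 is out (column 2 already has a 4).
  So the only cell in row 2 that can hold 4 is r2c6.
  So r2c6 = 4.

1,6,4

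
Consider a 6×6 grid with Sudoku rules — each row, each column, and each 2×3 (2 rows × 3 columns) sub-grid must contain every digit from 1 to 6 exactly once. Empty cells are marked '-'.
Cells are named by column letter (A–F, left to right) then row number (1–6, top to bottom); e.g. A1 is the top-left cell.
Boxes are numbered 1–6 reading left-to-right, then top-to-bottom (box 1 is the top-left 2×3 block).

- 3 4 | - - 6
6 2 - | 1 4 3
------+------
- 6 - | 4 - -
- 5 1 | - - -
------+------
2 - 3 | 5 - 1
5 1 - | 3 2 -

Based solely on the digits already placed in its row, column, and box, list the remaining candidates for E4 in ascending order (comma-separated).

Row 4 already contains {1, 5}.
Column E already contains {2, 4}.
Its 2×3 block (box 4) already contains {4}.
Removing those from 1–6 leaves {3, 6} as the candidates for E4.

3,6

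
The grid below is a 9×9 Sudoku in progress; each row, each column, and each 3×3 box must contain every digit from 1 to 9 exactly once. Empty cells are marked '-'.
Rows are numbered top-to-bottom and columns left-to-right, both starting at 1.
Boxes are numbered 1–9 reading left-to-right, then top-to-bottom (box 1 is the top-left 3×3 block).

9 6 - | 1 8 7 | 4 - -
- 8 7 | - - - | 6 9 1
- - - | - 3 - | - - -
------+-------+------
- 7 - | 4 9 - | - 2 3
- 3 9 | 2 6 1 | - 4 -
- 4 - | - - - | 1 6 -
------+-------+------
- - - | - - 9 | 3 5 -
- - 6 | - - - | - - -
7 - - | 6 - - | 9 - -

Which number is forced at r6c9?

Cell r6c9 itself could take any of {5, 7, 8, 9} by direct elimination.
Consider where 9 can go in column 9.
r1c9 is out (row 1 already has a 9). r3c9 is out (box 3 already has a 9). r5c9 is out (row 5 already has a 9). r7c9 is out (row 7 already has a 9). The remaining empty cells in column 9 are similarly blocked.
So the only cell in column 9 that can hold 9 is r6c9.
Therefore r6c9 = 9.

9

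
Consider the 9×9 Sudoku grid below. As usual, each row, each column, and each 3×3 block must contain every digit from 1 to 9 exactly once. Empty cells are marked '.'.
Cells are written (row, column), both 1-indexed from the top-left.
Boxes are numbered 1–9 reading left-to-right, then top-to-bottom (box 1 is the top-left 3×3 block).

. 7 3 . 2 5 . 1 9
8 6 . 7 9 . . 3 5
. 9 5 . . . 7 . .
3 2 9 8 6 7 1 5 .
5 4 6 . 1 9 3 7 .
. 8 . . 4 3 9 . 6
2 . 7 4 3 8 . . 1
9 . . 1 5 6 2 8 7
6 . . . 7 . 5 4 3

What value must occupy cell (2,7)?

Row 2 already contains {3, 5, 6, 7, 8, 9}.
Column 7 already contains {1, 2, 3, 5, 7, 9}.
Its 3×3 block (box 3) already contains {1, 3, 5, 7, 9}.
The only value from 1–9 not eliminated is 4, so (2,7) = 4.

4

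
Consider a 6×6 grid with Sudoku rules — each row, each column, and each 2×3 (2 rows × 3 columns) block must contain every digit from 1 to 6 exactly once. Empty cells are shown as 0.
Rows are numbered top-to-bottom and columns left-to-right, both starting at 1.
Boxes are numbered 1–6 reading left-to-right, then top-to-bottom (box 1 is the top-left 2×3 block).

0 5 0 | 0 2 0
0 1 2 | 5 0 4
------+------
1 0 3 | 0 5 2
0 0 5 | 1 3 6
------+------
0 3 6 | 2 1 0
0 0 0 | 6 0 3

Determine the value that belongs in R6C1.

5

Cell R6C1 itself could take any of {2, 4, 5} by direct elimination.
Consider where 5 can go in row 6.
R6C2 is out (column 2 already has a 5).
R6C3 is out (column 3 already has a 5).
R6C5 is out (column 5 already has a 5).
So the only cell in row 6 that can hold 5 is R6C1.
Therefore R6C1 = 5.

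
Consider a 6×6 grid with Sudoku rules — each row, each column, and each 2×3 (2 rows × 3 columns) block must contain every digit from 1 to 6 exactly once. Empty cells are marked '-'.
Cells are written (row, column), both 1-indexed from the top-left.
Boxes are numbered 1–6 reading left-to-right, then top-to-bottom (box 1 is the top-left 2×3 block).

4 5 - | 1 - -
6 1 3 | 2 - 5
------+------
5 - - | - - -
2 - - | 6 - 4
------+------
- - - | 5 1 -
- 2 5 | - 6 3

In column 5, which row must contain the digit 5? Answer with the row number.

4

Consider where 5 can go in column 5.
(1,5) is out (row 1 already has a 5).
(2,5) is out (row 2 already has a 5).
(3,5) is out (row 3 already has a 5).
So the only cell in column 5 that can hold 5 is (4,5).
That is row 4.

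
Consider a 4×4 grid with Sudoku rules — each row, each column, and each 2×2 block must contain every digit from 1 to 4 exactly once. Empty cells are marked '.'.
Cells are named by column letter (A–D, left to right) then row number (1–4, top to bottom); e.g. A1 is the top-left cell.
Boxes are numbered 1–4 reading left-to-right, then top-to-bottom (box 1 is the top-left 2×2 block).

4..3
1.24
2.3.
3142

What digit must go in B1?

2

Row 1 already contains {3, 4}.
Column B already contains {1}.
Its 2×2 block (box 1) already contains {1, 4}.
The only value from 1–4 not eliminated is 2, so B1 = 2.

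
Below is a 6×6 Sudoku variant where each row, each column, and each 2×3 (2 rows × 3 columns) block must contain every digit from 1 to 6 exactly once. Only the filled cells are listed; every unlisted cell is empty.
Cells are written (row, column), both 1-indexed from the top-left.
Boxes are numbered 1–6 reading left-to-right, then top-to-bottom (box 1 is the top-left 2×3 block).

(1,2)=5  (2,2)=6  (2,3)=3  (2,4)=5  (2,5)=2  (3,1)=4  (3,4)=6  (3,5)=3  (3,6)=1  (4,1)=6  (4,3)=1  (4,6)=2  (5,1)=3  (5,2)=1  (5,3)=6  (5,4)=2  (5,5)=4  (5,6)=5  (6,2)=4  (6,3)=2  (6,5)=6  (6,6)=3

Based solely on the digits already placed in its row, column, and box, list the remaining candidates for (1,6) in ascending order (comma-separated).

4,6

Row 1 already contains {5}.
Column 6 already contains {1, 2, 3, 5}.
Its 2×3 block (box 2) already contains {2, 5}.
Removing those from 1–6 leaves {4, 6} as the candidates for (1,6).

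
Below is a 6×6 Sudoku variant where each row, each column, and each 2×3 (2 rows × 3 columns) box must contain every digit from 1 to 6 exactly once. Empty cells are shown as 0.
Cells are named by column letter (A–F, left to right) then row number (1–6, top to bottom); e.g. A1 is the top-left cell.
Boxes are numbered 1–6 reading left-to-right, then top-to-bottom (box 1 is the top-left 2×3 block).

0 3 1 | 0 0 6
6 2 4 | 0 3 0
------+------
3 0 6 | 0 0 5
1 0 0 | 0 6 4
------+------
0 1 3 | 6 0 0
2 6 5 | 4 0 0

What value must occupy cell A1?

Row 1 already contains {1, 3, 6}.
Column A already contains {1, 2, 3, 6}.
Its 2×3 block (box 1) already contains {1, 2, 3, 4, 6}.
The only value from 1–6 not eliminated is 5, so A1 = 5.

5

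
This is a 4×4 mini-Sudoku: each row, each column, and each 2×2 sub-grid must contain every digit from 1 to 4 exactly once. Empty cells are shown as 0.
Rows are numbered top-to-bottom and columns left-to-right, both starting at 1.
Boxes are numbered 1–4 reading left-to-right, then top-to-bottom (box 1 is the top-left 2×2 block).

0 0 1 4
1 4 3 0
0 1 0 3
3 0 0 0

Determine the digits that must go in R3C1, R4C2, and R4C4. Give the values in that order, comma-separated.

4,2,1

For R3C1:
  Consider where 4 can go in box 3.
  R4C2 is out (column 2 already has a 4).
  So the only cell in box 3 that can hold 4 is R3C1.
  So R3C1 = 4.
For R4C2:
  Row 4 already contains {3}.
  Column 2 already contains {1, 4}.
  Its 2×2 block (box 3) already contains {1, 3}.
  The only value from 1–4 not eliminated is 2, so R4C2 = 2.
For R4C4:
  Consider where 1 can go in column 4.
  R2C4 is out (row 2 already has a 1).
  So the only cell in column 4 that can hold 1 is R4C4.
  So R4C4 = 1.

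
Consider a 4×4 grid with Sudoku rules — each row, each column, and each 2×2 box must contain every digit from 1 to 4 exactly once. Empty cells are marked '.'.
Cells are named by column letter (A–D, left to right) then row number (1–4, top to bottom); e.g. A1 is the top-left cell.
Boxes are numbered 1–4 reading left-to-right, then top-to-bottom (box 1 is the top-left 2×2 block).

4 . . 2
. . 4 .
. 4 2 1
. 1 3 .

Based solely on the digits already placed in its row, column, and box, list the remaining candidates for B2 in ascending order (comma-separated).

2,3

Row 2 already contains {4}.
Column B already contains {1, 4}.
Its 2×2 block (box 1) already contains {4}.
Removing those from 1–4 leaves {2, 3} as the candidates for B2.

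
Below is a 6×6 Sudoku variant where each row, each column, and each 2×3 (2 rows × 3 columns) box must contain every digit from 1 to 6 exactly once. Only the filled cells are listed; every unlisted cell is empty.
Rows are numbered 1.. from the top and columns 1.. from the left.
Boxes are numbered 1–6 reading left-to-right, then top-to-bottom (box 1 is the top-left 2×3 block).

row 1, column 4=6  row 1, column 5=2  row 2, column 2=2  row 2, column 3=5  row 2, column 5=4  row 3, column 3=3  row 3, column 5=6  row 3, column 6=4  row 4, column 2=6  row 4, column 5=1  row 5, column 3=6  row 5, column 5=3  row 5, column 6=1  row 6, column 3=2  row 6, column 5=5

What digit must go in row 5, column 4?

2

Cell row 5, column 4 itself could take any of {2, 4} by direct elimination.
Consider where 2 can go in box 6.
row 6, column 4 is out (row 6 already has a 2).
row 6, column 6 is out (row 6 already has a 2).
So the only cell in box 6 that can hold 2 is row 5, column 4.
Therefore row 5, column 4 = 2.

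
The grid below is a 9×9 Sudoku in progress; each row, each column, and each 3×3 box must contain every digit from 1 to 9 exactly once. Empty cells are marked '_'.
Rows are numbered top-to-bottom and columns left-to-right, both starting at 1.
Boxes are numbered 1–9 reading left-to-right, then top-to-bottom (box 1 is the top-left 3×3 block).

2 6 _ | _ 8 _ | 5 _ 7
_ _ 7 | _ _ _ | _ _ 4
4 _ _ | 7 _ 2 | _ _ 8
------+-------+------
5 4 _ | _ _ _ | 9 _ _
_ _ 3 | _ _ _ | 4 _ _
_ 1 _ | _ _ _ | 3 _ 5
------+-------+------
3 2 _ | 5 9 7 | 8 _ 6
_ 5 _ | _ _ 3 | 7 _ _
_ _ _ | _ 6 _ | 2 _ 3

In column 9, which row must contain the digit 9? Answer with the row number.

Consider where 9 can go in column 9.
r4c9 is out (row 4 already has a 9).
r5c9 is out (box 6 already has a 9).
So the only cell in column 9 that can hold 9 is r8c9.
That is row 8.

8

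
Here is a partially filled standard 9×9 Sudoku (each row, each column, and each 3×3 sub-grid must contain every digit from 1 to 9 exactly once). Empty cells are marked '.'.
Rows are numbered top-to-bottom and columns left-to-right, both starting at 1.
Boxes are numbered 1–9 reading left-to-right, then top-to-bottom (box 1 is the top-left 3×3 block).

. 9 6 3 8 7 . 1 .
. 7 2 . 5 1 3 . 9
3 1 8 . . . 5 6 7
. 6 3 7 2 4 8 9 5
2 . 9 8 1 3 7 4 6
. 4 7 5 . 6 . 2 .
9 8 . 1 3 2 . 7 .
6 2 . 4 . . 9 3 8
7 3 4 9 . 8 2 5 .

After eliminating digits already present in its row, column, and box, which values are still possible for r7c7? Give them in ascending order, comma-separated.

Row 7 already contains {1, 2, 3, 7, 8, 9}.
Column 7 already contains {2, 3, 5, 7, 8, 9}.
Its 3×3 block (box 9) already contains {2, 3, 5, 7, 8, 9}.
Removing those from 1–9 leaves {4, 6} as the candidates for r7c7.

4,6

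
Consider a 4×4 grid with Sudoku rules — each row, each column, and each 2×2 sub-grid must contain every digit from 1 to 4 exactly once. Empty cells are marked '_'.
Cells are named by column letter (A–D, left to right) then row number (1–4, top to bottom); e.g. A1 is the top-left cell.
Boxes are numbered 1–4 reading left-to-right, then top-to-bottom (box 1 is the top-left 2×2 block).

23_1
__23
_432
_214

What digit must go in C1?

Row 1 already contains {1, 2, 3}.
Column C already contains {1, 2, 3}.
Its 2×2 block (box 2) already contains {1, 2, 3}.
The only value from 1–4 not eliminated is 4, so C1 = 4.

4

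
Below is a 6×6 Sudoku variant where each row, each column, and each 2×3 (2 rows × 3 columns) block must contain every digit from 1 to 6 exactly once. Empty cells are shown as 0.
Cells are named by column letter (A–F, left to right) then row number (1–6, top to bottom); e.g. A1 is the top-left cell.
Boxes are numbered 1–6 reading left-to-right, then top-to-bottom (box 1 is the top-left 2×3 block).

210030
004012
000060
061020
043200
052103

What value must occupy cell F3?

1

Cell F3 itself could take any of {1, 4, 5} by direct elimination.
Consider where 1 can go in row 3.
A3 is out (box 3 already has a 1).
B3 is out (column B already has a 1).
C3 is out (column C already has a 1).
D3 is out (column D already has a 1).
So the only cell in row 3 that can hold 1 is F3.
Therefore F3 = 1.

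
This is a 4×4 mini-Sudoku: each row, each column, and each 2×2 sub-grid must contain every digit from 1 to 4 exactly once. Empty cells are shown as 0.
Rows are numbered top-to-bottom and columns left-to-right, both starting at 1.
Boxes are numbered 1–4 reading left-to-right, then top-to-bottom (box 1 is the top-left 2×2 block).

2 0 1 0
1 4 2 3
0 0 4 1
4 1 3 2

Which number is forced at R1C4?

Row 1 already contains {1, 2}.
Column 4 already contains {1, 2, 3}.
Its 2×2 block (box 2) already contains {1, 2, 3}.
The only value from 1–4 not eliminated is 4, so R1C4 = 4.

4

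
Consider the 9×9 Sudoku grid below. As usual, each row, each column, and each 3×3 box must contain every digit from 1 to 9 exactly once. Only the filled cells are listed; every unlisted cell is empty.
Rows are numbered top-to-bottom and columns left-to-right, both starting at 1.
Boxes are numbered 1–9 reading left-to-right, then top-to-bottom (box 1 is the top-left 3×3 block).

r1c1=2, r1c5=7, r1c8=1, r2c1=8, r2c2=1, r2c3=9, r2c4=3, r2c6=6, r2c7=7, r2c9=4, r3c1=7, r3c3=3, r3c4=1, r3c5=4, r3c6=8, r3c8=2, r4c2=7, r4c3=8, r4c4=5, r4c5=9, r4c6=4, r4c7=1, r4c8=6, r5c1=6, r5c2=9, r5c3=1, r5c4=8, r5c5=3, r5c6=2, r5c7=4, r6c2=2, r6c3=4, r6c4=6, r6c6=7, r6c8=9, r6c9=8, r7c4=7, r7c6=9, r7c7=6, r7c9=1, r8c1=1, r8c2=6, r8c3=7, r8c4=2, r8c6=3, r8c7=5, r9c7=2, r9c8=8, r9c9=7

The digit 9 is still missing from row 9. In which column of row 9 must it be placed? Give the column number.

Consider where 9 can go in row 9.
r9c2 is out (column 2 already has a 9).
r9c3 is out (column 3 already has a 9).
r9c4 is out (box 8 already has a 9).
r9c5 is out (column 5 already has a 9).
r9c6 is out (column 6 already has a 9).
So the only cell in row 9 that can hold 9 is r9c1.
That is column 1.

1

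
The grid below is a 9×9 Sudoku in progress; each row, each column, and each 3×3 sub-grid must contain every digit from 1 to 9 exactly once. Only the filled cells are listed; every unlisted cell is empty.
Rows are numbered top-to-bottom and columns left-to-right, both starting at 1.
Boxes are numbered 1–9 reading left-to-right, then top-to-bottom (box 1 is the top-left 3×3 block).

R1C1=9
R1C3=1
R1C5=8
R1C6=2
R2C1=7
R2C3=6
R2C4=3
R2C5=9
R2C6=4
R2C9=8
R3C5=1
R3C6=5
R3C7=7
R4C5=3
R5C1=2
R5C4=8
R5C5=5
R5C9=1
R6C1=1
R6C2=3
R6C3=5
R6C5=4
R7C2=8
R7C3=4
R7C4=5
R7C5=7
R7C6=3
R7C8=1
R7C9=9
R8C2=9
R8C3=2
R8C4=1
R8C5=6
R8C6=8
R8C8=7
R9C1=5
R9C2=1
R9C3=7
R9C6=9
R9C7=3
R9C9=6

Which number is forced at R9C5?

Row 9 already contains {1, 3, 5, 6, 7, 9}.
Column 5 already contains {1, 3, 4, 5, 6, 7, 8, 9}.
Its 3×3 block (box 8) already contains {1, 3, 5, 6, 7, 8, 9}.
The only value from 1–9 not eliminated is 2, so R9C5 = 2.

2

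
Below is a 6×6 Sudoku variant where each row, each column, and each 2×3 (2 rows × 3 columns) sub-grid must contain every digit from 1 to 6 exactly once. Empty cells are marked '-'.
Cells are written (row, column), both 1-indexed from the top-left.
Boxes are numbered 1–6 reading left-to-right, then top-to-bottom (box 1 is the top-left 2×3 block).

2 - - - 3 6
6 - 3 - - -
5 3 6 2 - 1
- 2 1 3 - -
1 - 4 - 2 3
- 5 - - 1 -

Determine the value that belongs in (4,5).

6

Cell (4,5) itself could take any of {4, 5, 6} by direct elimination.
Consider where 6 can go in row 4.
(4,1) is out (column 1 already has a 6).
(4,6) is out (column 6 already has a 6).
So the only cell in row 4 that can hold 6 is (4,5).
Therefore (4,5) = 6.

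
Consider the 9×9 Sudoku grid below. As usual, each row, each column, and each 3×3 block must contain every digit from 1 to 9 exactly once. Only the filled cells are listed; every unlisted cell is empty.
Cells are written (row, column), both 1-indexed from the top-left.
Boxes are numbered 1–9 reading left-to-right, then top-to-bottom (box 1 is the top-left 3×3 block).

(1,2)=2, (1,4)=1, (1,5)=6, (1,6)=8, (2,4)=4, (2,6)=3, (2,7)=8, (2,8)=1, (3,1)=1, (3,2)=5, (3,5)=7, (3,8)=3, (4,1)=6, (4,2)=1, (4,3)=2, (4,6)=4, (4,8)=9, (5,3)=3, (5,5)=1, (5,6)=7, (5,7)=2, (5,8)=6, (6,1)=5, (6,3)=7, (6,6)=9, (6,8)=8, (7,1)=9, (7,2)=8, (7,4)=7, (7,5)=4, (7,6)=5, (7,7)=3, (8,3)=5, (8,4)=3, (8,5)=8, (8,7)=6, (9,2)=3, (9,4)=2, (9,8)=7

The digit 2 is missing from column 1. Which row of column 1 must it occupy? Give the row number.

8

Consider where 2 can go in column 1.
(1,1) is out (row 1 already has a 2).
(2,1) is out (box 1 already has a 2).
(5,1) is out (row 5 already has a 2).
(9,1) is out (row 9 already has a 2).
So the only cell in column 1 that can hold 2 is (8,1).
That is row 8.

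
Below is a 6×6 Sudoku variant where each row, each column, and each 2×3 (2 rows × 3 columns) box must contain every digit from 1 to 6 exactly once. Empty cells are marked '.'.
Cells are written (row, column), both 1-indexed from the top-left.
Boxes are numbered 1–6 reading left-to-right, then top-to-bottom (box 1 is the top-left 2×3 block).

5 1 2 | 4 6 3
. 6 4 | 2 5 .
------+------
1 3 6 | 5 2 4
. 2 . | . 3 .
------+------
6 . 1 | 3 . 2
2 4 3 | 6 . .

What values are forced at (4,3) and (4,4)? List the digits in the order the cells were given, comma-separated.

5,1

For (4,3):
  Row 4 already contains {2, 3}.
  Column 3 already contains {1, 2, 3, 4, 6}.
  Its 2×3 block (box 3) already contains {1, 2, 3, 6}.
  The only value from 1–6 not eliminated is 5, so (4,3) = 5.
For (4,4):
  Row 4 already contains {2, 3}.
  Column 4 already contains {2, 3, 4, 5, 6}.
  Its 2×3 block (box 4) already contains {2, 3, 4, 5}.
  The only value from 1–6 not eliminated is 1, so (4,4) = 1.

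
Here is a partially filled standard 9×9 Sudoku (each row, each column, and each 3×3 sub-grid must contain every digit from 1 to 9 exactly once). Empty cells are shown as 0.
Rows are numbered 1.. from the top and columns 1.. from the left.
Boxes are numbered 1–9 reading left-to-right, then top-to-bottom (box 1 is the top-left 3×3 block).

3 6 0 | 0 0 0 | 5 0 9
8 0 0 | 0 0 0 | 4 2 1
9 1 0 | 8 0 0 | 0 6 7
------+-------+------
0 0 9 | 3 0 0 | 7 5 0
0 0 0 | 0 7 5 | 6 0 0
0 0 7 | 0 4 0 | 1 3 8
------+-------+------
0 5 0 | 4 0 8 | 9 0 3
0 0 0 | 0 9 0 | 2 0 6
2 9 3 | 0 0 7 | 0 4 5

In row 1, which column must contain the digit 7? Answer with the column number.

4

Consider where 7 can go in row 1.
row 1, column 3 is out (column 3 already has a 7).
row 1, column 5 is out (column 5 already has a 7).
row 1, column 6 is out (column 6 already has a 7).
row 1, column 8 is out (box 3 already has a 7).
So the only cell in row 1 that can hold 7 is row 1, column 4.
That is column 4.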